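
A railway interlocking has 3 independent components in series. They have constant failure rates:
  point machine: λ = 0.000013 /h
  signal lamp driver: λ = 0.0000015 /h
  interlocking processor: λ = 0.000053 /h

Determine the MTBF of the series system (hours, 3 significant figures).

Series of exponential components: λ_sys = Σ λ_i
λ_sys = 0.000013 + 0.0000015 + 0.000053 = 6.7500e-05 /h
MTBF = 1 / λ_sys = 14800 h

14800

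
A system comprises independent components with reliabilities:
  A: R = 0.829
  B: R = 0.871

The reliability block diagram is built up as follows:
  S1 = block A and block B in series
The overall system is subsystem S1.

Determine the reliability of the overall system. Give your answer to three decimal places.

Series (A and B): 0.82900 × 0.87100 = 0.722

0.722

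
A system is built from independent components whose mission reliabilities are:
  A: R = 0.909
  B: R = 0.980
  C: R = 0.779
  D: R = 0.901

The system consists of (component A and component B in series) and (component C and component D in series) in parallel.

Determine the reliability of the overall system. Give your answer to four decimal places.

0.9675

Series (A and B): 0.909000 × 0.980000 = 0.890820
Series (C and D): 0.779000 × 0.901000 = 0.701879
Parallel ([0.890820] and [0.701879]): 1 − (1 − 0.890820)(1 − 0.701879) = 0.9675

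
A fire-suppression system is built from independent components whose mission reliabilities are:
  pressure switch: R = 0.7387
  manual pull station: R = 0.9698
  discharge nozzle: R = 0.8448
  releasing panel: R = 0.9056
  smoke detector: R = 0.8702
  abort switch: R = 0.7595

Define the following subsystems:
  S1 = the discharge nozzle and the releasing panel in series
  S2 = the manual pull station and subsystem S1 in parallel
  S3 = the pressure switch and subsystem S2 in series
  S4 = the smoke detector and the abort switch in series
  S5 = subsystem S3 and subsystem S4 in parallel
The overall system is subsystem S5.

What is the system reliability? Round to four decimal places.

Series (discharge nozzle and releasing panel): 0.844800 × 0.905600 = 0.765051
Parallel (manual pull station and [0.765051]): 1 − (1 − 0.969800)(1 − 0.765051) = 0.992905
Series (pressure switch and [0.992905]): 0.738700 × 0.992905 = 0.733459
Series (smoke detector and abort switch): 0.870200 × 0.759500 = 0.660917
Parallel ([0.733459] and [0.660917]): 1 − (1 − 0.733459)(1 − 0.660917) = 0.9096

0.9096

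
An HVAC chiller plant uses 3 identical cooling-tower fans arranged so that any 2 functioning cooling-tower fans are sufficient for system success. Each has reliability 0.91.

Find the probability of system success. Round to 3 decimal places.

0.977

R = Σ_{i=2}^{3} C(3,i) p^i (1−p)^{3−i} with p = 0.91
C(3,2)·0.91^2·0.09^1 = 0.22359
C(3,3)·0.91^3·0.09^0 = 0.75357
Sum = 0.977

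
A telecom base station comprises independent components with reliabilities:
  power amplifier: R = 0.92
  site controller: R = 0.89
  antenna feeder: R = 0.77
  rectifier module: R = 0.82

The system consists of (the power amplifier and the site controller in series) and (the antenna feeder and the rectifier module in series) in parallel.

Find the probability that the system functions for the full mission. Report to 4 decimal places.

Series (power amplifier and site controller): 0.920000 × 0.890000 = 0.818800
Series (antenna feeder and rectifier module): 0.770000 × 0.820000 = 0.631400
Parallel ([0.818800] and [0.631400]): 1 − (1 − 0.818800)(1 − 0.631400) = 0.9332

0.9332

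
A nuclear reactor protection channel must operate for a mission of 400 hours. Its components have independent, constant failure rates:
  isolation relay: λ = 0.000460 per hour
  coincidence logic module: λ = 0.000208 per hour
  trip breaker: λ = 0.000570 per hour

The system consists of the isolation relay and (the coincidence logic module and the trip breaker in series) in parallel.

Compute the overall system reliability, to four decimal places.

R(isolation relay) = exp(−0.000460 × 400) = 0.831936
R(coincidence logic module) = exp(−0.000208 × 400) = 0.920167
R(trip breaker) = exp(−0.000570 × 400) = 0.796124
Series (coincidence logic module and trip breaker): 0.920167 × 0.796124 = 0.732567
Parallel (isolation relay and [0.732567]): 1 − (1 − 0.831936)(1 − 0.732567) = 0.9551

0.9551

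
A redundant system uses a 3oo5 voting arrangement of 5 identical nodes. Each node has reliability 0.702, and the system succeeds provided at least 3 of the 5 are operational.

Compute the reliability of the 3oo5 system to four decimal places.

0.8396

R = Σ_{i=3}^{5} C(5,i) p^i (1−p)^{5−i} with p = 0.702
C(5,3)·0.702^3·0.298^2 = 0.307216
C(5,4)·0.702^4·0.298^1 = 0.361855
C(5,5)·0.702^5·0.298^0 = 0.170485
Sum = 0.8396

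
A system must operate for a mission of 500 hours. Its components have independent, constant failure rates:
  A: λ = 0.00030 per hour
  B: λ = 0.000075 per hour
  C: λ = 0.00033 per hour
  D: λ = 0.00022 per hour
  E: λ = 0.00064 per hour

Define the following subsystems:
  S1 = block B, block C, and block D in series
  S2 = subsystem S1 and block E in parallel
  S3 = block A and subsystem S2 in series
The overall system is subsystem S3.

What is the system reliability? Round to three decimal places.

R(A) = exp(−0.00030 × 500) = 0.86071
R(B) = exp(−0.000075 × 500) = 0.96319
R(C) = exp(−0.00033 × 500) = 0.84789
R(D) = exp(−0.00022 × 500) = 0.89583
R(E) = exp(−0.00064 × 500) = 0.72615
Series (B, C, and D): 0.96319 × 0.84789 × 0.89583 = 0.73161
Parallel ([0.73161] and E): 1 − (1 − 0.73161)(1 − 0.72615) = 0.92650
Series (A and [0.92650]): 0.86071 × 0.92650 = 0.797

0.797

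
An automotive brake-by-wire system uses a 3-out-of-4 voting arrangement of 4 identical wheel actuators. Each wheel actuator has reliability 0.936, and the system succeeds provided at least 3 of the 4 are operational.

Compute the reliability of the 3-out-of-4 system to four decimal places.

R = Σ_{i=3}^{4} C(4,i) p^i (1−p)^{4−i} with p = 0.936
C(4,3)·0.936^3·0.064^1 = 0.209927
C(4,4)·0.936^4·0.064^0 = 0.767544
Sum = 0.9775

0.9775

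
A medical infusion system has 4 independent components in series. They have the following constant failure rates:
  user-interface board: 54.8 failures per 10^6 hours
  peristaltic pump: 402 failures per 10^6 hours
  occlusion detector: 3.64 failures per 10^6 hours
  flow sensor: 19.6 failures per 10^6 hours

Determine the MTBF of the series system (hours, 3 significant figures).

2080

Series of exponential components: λ_sys = Σ λ_i
λ_sys = 0.0000548 + 0.000402 + 0.00000364 + 0.0000196 = 4.8004e-04 /h
MTBF = 1 / λ_sys = 2080 h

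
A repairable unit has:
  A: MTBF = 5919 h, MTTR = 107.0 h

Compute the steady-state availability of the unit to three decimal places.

A(A) = MTBF/(MTBF+MTTR) = 5919/(5919+107.0) = 0.982

0.982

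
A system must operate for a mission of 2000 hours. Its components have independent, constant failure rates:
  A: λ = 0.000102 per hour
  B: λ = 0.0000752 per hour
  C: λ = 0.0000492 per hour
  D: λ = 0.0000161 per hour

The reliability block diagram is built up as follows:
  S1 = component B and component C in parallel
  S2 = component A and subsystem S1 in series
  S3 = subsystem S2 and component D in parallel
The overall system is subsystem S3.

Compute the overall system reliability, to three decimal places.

0.994

R(A) = exp(−0.000102 × 2000) = 0.81546
R(B) = exp(−0.0000752 × 2000) = 0.86036
R(C) = exp(−0.0000492 × 2000) = 0.90629
R(D) = exp(−0.0000161 × 2000) = 0.96831
Parallel (B and C): 1 − (1 − 0.86036)(1 − 0.90629) = 0.98691
Series (A and [0.98691]): 0.81546 × 0.98691 = 0.80479
Parallel ([0.80479] and D): 1 − (1 − 0.80479)(1 − 0.96831) = 0.994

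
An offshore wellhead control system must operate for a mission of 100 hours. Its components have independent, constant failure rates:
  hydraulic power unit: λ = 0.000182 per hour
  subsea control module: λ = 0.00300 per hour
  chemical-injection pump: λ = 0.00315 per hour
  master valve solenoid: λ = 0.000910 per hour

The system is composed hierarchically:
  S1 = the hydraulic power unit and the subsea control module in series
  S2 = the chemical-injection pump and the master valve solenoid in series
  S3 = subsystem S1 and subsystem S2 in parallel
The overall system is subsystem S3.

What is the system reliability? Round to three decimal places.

R(hydraulic power unit) = exp(−0.000182 × 100) = 0.98196
R(subsea control module) = exp(−0.00300 × 100) = 0.74082
R(chemical-injection pump) = exp(−0.00315 × 100) = 0.72979
R(master valve solenoid) = exp(−0.000910 × 100) = 0.91302
Series (hydraulic power unit and subsea control module): 0.98196 × 0.74082 = 0.72746
Series (chemical-injection pump and master valve solenoid): 0.72979 × 0.91302 = 0.66631
Parallel ([0.72746] and [0.66631]): 1 − (1 − 0.72746)(1 − 0.66631) = 0.909

0.909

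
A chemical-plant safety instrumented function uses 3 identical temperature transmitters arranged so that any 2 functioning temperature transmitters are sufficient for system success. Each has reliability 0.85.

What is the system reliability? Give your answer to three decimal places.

0.939

R = Σ_{i=2}^{3} C(3,i) p^i (1−p)^{3−i} with p = 0.85
C(3,2)·0.85^2·0.15^1 = 0.32513
C(3,3)·0.85^3·0.15^0 = 0.61413
Sum = 0.939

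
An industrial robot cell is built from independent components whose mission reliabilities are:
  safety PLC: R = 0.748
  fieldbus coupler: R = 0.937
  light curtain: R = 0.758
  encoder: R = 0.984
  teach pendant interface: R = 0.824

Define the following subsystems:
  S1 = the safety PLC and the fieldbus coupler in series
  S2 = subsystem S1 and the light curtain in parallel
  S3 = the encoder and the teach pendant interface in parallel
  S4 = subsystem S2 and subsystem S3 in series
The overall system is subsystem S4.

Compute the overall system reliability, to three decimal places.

0.925

Series (safety PLC and fieldbus coupler): 0.74800 × 0.93700 = 0.70088
Parallel ([0.70088] and light curtain): 1 − (1 − 0.70088)(1 − 0.75800) = 0.92761
Parallel (encoder and teach pendant interface): 1 − (1 − 0.98400)(1 − 0.82400) = 0.99718
Series ([0.92761] and [0.99718]): 0.92761 × 0.99718 = 0.925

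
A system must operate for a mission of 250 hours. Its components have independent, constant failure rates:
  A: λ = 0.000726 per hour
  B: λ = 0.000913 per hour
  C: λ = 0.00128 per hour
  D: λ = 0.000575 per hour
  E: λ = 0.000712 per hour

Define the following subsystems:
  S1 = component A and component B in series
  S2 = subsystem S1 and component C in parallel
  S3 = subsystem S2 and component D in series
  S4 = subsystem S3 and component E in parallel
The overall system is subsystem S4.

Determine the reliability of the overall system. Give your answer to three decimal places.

0.965

R(A) = exp(−0.000726 × 250) = 0.83402
R(B) = exp(−0.000913 × 250) = 0.79593
R(C) = exp(−0.00128 × 250) = 0.72615
R(D) = exp(−0.000575 × 250) = 0.86610
R(E) = exp(−0.000712 × 250) = 0.83694
Series (A and B): 0.83402 × 0.79593 = 0.66382
Parallel ([0.66382] and C): 1 − (1 − 0.66382)(1 − 0.72615) = 0.90794
Series ([0.90794] and D): 0.90794 × 0.86610 = 0.78637
Parallel ([0.78637] and E): 1 − (1 − 0.78637)(1 − 0.83694) = 0.965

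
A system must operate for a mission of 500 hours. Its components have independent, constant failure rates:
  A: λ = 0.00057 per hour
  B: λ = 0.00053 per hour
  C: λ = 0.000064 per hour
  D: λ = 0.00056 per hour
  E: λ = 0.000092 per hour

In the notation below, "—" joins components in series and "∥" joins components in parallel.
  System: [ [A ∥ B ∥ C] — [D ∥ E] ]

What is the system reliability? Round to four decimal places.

R(A) = exp(−0.00057 × 500) = 0.752014
R(B) = exp(−0.00053 × 500) = 0.767206
R(C) = exp(−0.000064 × 500) = 0.968507
R(D) = exp(−0.00056 × 500) = 0.755784
R(E) = exp(−0.000092 × 500) = 0.955042
Parallel (A, B, and C): 1 − (1 − 0.752014)(1 − 0.767206)(1 − 0.968507) = 0.998182
Parallel (D and E): 1 − (1 − 0.755784)(1 − 0.955042) = 0.989021
Series ([0.998182] and [0.989021]): 0.998182 × 0.989021 = 0.9872

0.9872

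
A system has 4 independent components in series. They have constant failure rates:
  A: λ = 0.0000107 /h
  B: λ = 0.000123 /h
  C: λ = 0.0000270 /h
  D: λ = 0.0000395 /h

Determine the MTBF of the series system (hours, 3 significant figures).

Series of exponential components: λ_sys = Σ λ_i
λ_sys = 0.0000107 + 0.000123 + 0.0000270 + 0.0000395 = 2.0020e-04 /h
MTBF = 1 / λ_sys = 5000 h

5000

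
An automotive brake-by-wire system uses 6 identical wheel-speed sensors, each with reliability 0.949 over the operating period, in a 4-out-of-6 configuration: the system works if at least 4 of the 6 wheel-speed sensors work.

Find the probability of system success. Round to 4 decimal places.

0.9976

R = Σ_{i=4}^{6} C(6,i) p^i (1−p)^{6−i} with p = 0.949
C(6,4)·0.949^4·0.051^2 = 0.031644
C(6,5)·0.949^5·0.051^1 = 0.235533
C(6,6)·0.949^6·0.051^0 = 0.730461
Sum = 0.9976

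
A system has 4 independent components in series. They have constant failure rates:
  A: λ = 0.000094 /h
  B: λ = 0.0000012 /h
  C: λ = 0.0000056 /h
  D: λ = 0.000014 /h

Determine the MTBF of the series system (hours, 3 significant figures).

Series of exponential components: λ_sys = Σ λ_i
λ_sys = 0.000094 + 0.0000012 + 0.0000056 + 0.000014 = 1.1480e-04 /h
MTBF = 1 / λ_sys = 8710 h

8710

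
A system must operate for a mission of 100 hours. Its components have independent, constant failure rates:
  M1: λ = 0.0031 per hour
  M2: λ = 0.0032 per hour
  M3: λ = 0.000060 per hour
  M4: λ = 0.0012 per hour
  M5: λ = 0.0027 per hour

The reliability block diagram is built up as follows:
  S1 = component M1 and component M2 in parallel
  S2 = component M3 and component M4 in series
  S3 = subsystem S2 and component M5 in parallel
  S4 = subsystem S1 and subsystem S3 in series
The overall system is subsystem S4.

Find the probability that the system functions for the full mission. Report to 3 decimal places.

R(M1) = exp(−0.0031 × 100) = 0.73345
R(M2) = exp(−0.0032 × 100) = 0.72615
R(M3) = exp(−0.000060 × 100) = 0.99402
R(M4) = exp(−0.0012 × 100) = 0.88692
R(M5) = exp(−0.0027 × 100) = 0.76338
Parallel (M1 and M2): 1 − (1 − 0.73345)(1 − 0.72615) = 0.92701
Series (M3 and M4): 0.99402 × 0.88692 = 0.88162
Parallel ([0.88162] and M5): 1 − (1 − 0.88162)(1 − 0.76338) = 0.97199
Series ([0.92701] and [0.97199]): 0.92701 × 0.97199 = 0.901

0.901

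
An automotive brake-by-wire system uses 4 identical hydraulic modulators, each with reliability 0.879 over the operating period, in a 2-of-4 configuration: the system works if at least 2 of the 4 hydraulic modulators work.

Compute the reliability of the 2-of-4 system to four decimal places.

0.9936

R = Σ_{i=2}^{4} C(4,i) p^i (1−p)^{4−i} with p = 0.879
C(4,2)·0.879^2·0.121^2 = 0.067873
C(4,3)·0.879^3·0.121^1 = 0.328709
C(4,4)·0.879^4·0.121^0 = 0.596974
Sum = 0.9936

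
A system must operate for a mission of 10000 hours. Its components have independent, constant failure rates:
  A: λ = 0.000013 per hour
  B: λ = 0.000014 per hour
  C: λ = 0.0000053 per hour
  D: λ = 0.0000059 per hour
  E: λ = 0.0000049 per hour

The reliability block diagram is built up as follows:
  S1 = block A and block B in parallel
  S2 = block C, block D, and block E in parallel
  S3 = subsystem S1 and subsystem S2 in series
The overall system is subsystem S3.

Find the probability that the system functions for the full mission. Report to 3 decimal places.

0.984

R(A) = exp(−0.000013 × 10000) = 0.87810
R(B) = exp(−0.000014 × 10000) = 0.86936
R(C) = exp(−0.0000053 × 10000) = 0.94838
R(D) = exp(−0.0000059 × 10000) = 0.94271
R(E) = exp(−0.0000049 × 10000) = 0.95218
Parallel (A and B): 1 − (1 − 0.87810)(1 − 0.86936) = 0.98407
Parallel (C, D, and E): 1 − (1 − 0.94838)(1 − 0.94271)(1 − 0.95218) = 0.99986
Series ([0.98407] and [0.99986]): 0.98407 × 0.99986 = 0.984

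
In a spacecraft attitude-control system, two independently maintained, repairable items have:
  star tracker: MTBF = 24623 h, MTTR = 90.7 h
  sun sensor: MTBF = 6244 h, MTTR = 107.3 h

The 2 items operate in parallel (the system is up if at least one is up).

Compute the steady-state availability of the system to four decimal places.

A(star tracker) = MTBF/(MTBF+MTTR) = 24623/(24623+90.7) = 0.996330
A(sun sensor) = MTBF/(MTBF+MTTR) = 6244/(6244+107.3) = 0.983106
Parallel availability: 1 − (1 − 0.996330)(1 − 0.983106) = 0.9999

0.9999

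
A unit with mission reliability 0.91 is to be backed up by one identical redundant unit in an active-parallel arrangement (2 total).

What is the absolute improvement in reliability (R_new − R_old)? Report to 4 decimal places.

0.0819

R_before = 0.91
R_after = 1 − (1 − 0.91)^2 = 0.9919
ΔR = 0.9919 − 0.91 = 0.0819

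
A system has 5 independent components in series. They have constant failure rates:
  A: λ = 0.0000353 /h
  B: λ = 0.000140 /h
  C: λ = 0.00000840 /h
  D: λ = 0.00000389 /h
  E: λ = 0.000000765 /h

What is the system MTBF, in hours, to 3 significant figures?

5310

Series of exponential components: λ_sys = Σ λ_i
λ_sys = 0.0000353 + 0.000140 + 0.00000840 + 0.00000389 + 0.000000765 = 1.8835e-04 /h
MTBF = 1 / λ_sys = 5310 h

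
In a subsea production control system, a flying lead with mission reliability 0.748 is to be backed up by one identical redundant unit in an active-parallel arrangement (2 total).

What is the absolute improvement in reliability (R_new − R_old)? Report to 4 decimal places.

0.1885

R_before = 0.748
R_after = 1 − (1 − 0.748)^2 = 0.9365
ΔR = 0.9365 − 0.748 = 0.1885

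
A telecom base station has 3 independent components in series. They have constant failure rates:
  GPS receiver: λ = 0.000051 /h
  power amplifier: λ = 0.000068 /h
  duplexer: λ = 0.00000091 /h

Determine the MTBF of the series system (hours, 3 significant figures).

8340

Series of exponential components: λ_sys = Σ λ_i
λ_sys = 0.000051 + 0.000068 + 0.00000091 = 1.1991e-04 /h
MTBF = 1 / λ_sys = 8340 h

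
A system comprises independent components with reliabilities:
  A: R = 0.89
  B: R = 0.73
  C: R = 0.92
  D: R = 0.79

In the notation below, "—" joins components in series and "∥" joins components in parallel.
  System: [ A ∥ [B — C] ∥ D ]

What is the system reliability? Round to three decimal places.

Series (B and C): 0.73000 × 0.92000 = 0.67160
Parallel (A, [0.67160], and D): 1 − (1 − 0.89000)(1 − 0.67160)(1 − 0.79000) = 0.992

0.992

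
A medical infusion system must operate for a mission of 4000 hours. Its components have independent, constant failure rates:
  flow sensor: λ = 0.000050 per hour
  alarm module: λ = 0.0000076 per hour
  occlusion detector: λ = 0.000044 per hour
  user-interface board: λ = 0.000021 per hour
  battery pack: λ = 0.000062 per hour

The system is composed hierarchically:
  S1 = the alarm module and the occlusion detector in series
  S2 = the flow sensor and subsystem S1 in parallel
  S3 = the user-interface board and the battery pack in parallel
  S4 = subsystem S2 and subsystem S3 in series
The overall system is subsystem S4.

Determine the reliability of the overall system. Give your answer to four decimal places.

0.9491

R(flow sensor) = exp(−0.000050 × 4000) = 0.818731
R(alarm module) = exp(−0.0000076 × 4000) = 0.970057
R(occlusion detector) = exp(−0.000044 × 4000) = 0.838618
R(user-interface board) = exp(−0.000021 × 4000) = 0.919431
R(battery pack) = exp(−0.000062 × 4000) = 0.780360
Series (alarm module and occlusion detector): 0.970057 × 0.838618 = 0.813507
Parallel (flow sensor and [0.813507]): 1 − (1 − 0.818731)(1 − 0.813507) = 0.966195
Parallel (user-interface board and battery pack): 1 − (1 − 0.919431)(1 − 0.780360) = 0.982304
Series ([0.966195] and [0.982304]): 0.966195 × 0.982304 = 0.9491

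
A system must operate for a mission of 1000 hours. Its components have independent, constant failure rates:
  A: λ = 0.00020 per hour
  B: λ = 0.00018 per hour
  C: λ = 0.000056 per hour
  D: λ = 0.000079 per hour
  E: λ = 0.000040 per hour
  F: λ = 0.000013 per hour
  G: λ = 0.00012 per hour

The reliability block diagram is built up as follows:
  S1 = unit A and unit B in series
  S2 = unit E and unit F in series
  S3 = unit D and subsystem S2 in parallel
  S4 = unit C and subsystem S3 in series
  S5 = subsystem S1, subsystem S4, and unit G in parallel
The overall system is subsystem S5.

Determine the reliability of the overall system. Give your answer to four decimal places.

R(A) = exp(−0.00020 × 1000) = 0.818731
R(B) = exp(−0.00018 × 1000) = 0.835270
R(C) = exp(−0.000056 × 1000) = 0.945539
R(D) = exp(−0.000079 × 1000) = 0.924040
R(E) = exp(−0.000040 × 1000) = 0.960789
R(F) = exp(−0.000013 × 1000) = 0.987084
R(G) = exp(−0.00012 × 1000) = 0.886920
Series (A and B): 0.818731 × 0.835270 = 0.683861
Series (E and F): 0.960789 × 0.987084 = 0.948379
Parallel (D and [0.948379]): 1 − (1 − 0.924040)(1 − 0.948379) = 0.996079
Series (C and [0.996079]): 0.945539 × 0.996079 = 0.941832
Parallel ([0.683861], [0.941832], and G): 1 − (1 − 0.683861)(1 − 0.941832)(1 − 0.886920) = 0.9979

0.9979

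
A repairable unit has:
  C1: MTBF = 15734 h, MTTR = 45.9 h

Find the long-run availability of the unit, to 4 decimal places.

A(C1) = MTBF/(MTBF+MTTR) = 15734/(15734+45.9) = 0.9971

0.9971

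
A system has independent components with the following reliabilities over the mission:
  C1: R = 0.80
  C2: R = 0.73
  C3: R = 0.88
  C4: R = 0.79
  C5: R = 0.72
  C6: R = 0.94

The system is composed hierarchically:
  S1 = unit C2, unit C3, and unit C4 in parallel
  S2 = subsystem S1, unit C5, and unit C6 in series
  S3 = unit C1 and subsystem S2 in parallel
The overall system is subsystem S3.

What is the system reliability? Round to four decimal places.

Parallel (C2, C3, and C4): 1 − (1 − 0.730000)(1 − 0.880000)(1 − 0.790000) = 0.993196
Series ([0.993196], C5, and C6): 0.993196 × 0.720000 × 0.940000 = 0.672195
Parallel (C1 and [0.672195]): 1 − (1 − 0.800000)(1 − 0.672195) = 0.9344

0.9344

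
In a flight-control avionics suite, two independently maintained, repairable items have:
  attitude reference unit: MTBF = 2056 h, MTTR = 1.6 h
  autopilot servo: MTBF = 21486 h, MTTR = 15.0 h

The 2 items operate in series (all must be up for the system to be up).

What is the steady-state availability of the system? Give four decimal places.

0.9985

A(attitude reference unit) = MTBF/(MTBF+MTTR) = 2056/(2056+1.6) = 0.999222
A(autopilot servo) = MTBF/(MTBF+MTTR) = 21486/(21486+15.0) = 0.999302
Series availability: 0.999222 × 0.999302 = 0.9985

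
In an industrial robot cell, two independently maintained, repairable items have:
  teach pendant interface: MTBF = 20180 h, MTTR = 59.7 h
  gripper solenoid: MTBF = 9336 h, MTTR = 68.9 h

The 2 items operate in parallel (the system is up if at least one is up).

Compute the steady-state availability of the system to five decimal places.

0.99998

A(teach pendant interface) = MTBF/(MTBF+MTTR) = 20180/(20180+59.7) = 0.997050
A(gripper solenoid) = MTBF/(MTBF+MTTR) = 9336/(9336+68.9) = 0.992674
Parallel availability: 1 − (1 − 0.997050)(1 − 0.992674) = 0.99998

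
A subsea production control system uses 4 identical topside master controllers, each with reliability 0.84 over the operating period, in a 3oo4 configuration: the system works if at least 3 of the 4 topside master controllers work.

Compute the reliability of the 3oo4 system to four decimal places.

R = Σ_{i=3}^{4} C(4,i) p^i (1−p)^{4−i} with p = 0.84
C(4,3)·0.84^3·0.16^1 = 0.379331
C(4,4)·0.84^4·0.16^0 = 0.497871
Sum = 0.8772

0.8772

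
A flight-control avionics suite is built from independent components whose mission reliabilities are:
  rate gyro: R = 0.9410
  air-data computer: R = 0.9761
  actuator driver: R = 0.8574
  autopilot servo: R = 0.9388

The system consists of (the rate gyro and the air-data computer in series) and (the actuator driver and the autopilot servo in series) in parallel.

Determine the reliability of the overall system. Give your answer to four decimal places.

0.9841

Series (rate gyro and air-data computer): 0.941000 × 0.976100 = 0.918510
Series (actuator driver and autopilot servo): 0.857400 × 0.938800 = 0.804927
Parallel ([0.918510] and [0.804927]): 1 − (1 − 0.918510)(1 − 0.804927) = 0.9841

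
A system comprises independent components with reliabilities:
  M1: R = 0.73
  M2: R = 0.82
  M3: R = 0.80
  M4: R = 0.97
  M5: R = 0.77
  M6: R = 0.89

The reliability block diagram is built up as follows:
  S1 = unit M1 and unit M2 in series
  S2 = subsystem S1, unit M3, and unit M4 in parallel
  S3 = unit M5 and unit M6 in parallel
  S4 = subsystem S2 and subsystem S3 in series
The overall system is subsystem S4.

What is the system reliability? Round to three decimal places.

0.972

Series (M1 and M2): 0.73000 × 0.82000 = 0.59860
Parallel ([0.59860], M3, and M4): 1 − (1 − 0.59860)(1 − 0.80000)(1 − 0.97000) = 0.99759
Parallel (M5 and M6): 1 − (1 − 0.77000)(1 − 0.89000) = 0.97470
Series ([0.99759] and [0.97470]): 0.99759 × 0.97470 = 0.972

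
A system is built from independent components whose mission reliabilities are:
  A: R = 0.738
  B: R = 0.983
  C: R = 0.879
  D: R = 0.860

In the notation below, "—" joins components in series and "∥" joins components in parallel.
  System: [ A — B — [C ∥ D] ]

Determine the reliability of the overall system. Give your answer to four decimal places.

0.7132

Parallel (C and D): 1 − (1 − 0.879000)(1 − 0.860000) = 0.983060
Series (A, B, and [0.983060]): 0.738000 × 0.983000 × 0.983060 = 0.7132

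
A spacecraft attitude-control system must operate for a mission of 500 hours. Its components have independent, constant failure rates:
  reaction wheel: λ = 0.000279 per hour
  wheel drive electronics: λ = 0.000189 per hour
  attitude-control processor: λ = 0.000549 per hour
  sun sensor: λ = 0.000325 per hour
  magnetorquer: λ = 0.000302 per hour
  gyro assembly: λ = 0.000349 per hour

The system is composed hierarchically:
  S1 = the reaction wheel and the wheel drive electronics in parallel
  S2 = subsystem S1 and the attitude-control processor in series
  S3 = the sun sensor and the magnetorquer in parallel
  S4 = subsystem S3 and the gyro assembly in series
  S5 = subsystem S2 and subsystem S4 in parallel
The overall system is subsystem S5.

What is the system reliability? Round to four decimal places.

0.9557

R(reaction wheel) = exp(−0.000279 × 500) = 0.869793
R(wheel drive electronics) = exp(−0.000189 × 500) = 0.909828
R(attitude-control processor) = exp(−0.000549 × 500) = 0.759952
R(sun sensor) = exp(−0.000325 × 500) = 0.850016
R(magnetorquer) = exp(−0.000302 × 500) = 0.859848
R(gyro assembly) = exp(−0.000349 × 500) = 0.839877
Parallel (reaction wheel and wheel drive electronics): 1 − (1 − 0.869793)(1 − 0.909828) = 0.988259
Series ([0.988259] and attitude-control processor): 0.988259 × 0.759952 = 0.751029
Parallel (sun sensor and magnetorquer): 1 − (1 − 0.850016)(1 − 0.859848) = 0.978979
Series ([0.978979] and gyro assembly): 0.978979 × 0.839877 = 0.822222
Parallel ([0.751029] and [0.822222]): 1 − (1 − 0.751029)(1 − 0.822222) = 0.9557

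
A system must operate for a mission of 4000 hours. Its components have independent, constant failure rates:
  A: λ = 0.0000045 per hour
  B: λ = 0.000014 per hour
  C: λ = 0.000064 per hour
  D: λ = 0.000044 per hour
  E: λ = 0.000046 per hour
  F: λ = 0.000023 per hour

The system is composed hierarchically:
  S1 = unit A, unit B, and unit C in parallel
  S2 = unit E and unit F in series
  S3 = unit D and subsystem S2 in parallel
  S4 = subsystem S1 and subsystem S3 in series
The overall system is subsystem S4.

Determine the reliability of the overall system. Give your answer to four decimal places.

0.9609

R(A) = exp(−0.0000045 × 4000) = 0.982161
R(B) = exp(−0.000014 × 4000) = 0.945539
R(C) = exp(−0.000064 × 4000) = 0.774142
R(D) = exp(−0.000044 × 4000) = 0.838618
R(E) = exp(−0.000046 × 4000) = 0.831936
R(F) = exp(−0.000023 × 4000) = 0.912105
Parallel (A, B, and C): 1 − (1 − 0.982161)(1 − 0.945539)(1 − 0.774142) = 0.999781
Series (E and F): 0.831936 × 0.912105 = 0.758813
Parallel (D and [0.758813]): 1 − (1 − 0.838618)(1 − 0.758813) = 0.961077
Series ([0.999781] and [0.961077]): 0.999781 × 0.961077 = 0.9609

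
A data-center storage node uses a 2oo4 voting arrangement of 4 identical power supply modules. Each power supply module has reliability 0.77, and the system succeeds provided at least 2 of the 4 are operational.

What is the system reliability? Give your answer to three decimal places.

0.960

R = Σ_{i=2}^{4} C(4,i) p^i (1−p)^{4−i} with p = 0.77
C(4,2)·0.77^2·0.23^2 = 0.18819
C(4,3)·0.77^3·0.23^1 = 0.42001
C(4,4)·0.77^4·0.23^0 = 0.35153
Sum = 0.960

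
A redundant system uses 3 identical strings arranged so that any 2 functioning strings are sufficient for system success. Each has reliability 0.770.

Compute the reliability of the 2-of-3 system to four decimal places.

0.8656

R = Σ_{i=2}^{3} C(3,i) p^i (1−p)^{3−i} with p = 0.770
C(3,2)·0.770^2·0.230^1 = 0.409101
C(3,3)·0.770^3·0.230^0 = 0.456533
Sum = 0.8656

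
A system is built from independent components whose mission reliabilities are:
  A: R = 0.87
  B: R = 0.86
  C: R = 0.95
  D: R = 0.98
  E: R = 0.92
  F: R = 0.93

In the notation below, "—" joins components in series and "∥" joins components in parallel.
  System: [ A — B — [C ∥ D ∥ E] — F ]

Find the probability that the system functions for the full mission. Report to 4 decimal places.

Parallel (C, D, and E): 1 − (1 − 0.950000)(1 − 0.980000)(1 − 0.920000) = 0.999920
Series (A, B, [0.999920], and F): 0.870000 × 0.860000 × 0.999920 × 0.930000 = 0.6958

0.6958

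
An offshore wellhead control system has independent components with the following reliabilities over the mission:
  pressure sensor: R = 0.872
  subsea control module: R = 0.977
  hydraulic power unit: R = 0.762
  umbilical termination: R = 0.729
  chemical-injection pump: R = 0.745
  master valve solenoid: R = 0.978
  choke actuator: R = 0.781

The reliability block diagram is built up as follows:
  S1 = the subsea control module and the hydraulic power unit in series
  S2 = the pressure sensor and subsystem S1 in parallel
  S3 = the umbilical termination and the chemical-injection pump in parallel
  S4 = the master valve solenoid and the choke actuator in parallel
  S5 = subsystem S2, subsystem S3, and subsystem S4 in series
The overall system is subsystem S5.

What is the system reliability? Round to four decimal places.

0.8961

Series (subsea control module and hydraulic power unit): 0.977000 × 0.762000 = 0.744474
Parallel (pressure sensor and [0.744474]): 1 − (1 − 0.872000)(1 − 0.744474) = 0.967293
Parallel (umbilical termination and chemical-injection pump): 1 − (1 − 0.729000)(1 − 0.745000) = 0.930895
Parallel (master valve solenoid and choke actuator): 1 − (1 − 0.978000)(1 − 0.781000) = 0.995182
Series ([0.967293], [0.930895], and [0.995182]): 0.967293 × 0.930895 × 0.995182 = 0.8961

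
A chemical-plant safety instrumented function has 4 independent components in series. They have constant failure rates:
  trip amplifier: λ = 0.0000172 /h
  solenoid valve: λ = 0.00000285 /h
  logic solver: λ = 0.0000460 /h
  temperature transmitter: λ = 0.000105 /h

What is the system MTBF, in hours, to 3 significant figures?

Series of exponential components: λ_sys = Σ λ_i
λ_sys = 0.0000172 + 0.00000285 + 0.0000460 + 0.000105 = 1.7105e-04 /h
MTBF = 1 / λ_sys = 5850 h

5850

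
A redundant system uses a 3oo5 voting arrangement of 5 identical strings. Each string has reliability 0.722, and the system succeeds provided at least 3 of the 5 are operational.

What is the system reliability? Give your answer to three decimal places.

R = Σ_{i=3}^{5} C(5,i) p^i (1−p)^{5−i} with p = 0.722
C(5,3)·0.722^3·0.278^2 = 0.29087
C(5,4)·0.722^4·0.278^1 = 0.37771
C(5,5)·0.722^5·0.278^0 = 0.19619
Sum = 0.865

0.865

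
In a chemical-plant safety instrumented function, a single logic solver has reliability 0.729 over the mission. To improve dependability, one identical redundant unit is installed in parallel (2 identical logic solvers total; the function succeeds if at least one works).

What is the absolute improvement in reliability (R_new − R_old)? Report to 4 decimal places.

R_before = 0.729
R_after = 1 − (1 − 0.729)^2 = 0.9266
ΔR = 0.9266 − 0.729 = 0.1976

0.1976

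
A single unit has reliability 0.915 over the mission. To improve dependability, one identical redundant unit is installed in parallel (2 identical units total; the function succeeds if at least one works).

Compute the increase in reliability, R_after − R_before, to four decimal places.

R_before = 0.915
R_after = 1 − (1 − 0.915)^2 = 0.9928
ΔR = 0.9928 − 0.915 = 0.0778

0.0778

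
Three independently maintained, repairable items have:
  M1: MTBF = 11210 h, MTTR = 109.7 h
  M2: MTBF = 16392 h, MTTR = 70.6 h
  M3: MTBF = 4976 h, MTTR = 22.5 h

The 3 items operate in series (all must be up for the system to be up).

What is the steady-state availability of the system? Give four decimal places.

0.9816

A(M1) = MTBF/(MTBF+MTTR) = 11210/(11210+109.7) = 0.990309
A(M2) = MTBF/(MTBF+MTTR) = 16392/(16392+70.6) = 0.995711
A(M3) = MTBF/(MTBF+MTTR) = 4976/(4976+22.5) = 0.995499
Series availability: 0.990309 × 0.995711 × 0.995499 = 0.9816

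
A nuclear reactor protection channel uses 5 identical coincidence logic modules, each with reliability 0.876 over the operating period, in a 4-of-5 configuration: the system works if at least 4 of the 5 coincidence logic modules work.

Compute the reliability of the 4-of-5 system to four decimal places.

0.8809

R = Σ_{i=4}^{5} C(5,i) p^i (1−p)^{5−i} with p = 0.876
C(5,4)·0.876^4·0.124^1 = 0.365097
C(5,5)·0.876^5·0.124^0 = 0.515847
Sum = 0.8809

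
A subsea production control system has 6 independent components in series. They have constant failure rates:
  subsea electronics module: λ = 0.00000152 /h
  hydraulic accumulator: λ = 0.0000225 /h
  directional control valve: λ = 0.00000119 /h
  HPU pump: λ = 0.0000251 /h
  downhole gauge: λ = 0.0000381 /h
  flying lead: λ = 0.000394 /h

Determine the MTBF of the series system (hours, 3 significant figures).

Series of exponential components: λ_sys = Σ λ_i
λ_sys = 0.00000152 + 0.0000225 + 0.00000119 + 0.0000251 + 0.0000381 + 0.000394 = 4.8241e-04 /h
MTBF = 1 / λ_sys = 2070 h

2070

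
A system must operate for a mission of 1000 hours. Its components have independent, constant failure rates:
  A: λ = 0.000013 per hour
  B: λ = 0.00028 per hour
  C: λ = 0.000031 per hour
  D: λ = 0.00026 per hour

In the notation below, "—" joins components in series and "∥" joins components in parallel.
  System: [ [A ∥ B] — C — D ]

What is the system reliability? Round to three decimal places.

R(A) = exp(−0.000013 × 1000) = 0.98708
R(B) = exp(−0.00028 × 1000) = 0.75578
R(C) = exp(−0.000031 × 1000) = 0.96948
R(D) = exp(−0.00026 × 1000) = 0.77105
Parallel (A and B): 1 − (1 − 0.98708)(1 − 0.75578) = 0.99684
Series ([0.99684], C, and D): 0.99684 × 0.96948 × 0.77105 = 0.745

0.745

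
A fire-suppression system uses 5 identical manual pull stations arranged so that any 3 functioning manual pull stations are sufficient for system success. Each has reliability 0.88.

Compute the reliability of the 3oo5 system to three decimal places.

0.986

R = Σ_{i=3}^{5} C(5,i) p^i (1−p)^{5−i} with p = 0.88
C(5,3)·0.88^3·0.12^2 = 0.09813
C(5,4)·0.88^4·0.12^1 = 0.35982
C(5,5)·0.88^5·0.12^0 = 0.52773
Sum = 0.986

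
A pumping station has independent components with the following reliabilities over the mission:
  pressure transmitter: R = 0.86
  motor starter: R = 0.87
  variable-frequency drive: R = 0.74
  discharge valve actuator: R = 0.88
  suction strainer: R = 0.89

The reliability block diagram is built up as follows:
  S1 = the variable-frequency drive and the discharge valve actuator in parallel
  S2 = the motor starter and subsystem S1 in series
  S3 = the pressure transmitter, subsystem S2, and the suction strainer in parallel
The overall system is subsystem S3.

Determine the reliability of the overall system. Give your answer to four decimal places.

0.9976

Parallel (variable-frequency drive and discharge valve actuator): 1 − (1 − 0.740000)(1 − 0.880000) = 0.968800
Series (motor starter and [0.968800]): 0.870000 × 0.968800 = 0.842856
Parallel (pressure transmitter, [0.842856], and suction strainer): 1 − (1 − 0.860000)(1 − 0.842856)(1 − 0.890000) = 0.9976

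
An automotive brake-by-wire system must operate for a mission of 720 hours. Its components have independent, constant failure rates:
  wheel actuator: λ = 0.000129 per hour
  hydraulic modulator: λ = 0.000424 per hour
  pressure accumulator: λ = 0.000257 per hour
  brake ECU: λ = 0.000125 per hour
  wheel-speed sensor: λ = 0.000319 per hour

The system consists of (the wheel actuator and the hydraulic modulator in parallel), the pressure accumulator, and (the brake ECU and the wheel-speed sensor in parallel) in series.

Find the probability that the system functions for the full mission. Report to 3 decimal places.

0.797

R(wheel actuator) = exp(−0.000129 × 720) = 0.91130
R(hydraulic modulator) = exp(−0.000424 × 720) = 0.73692
R(pressure accumulator) = exp(−0.000257 × 720) = 0.83107
R(brake ECU) = exp(−0.000125 × 720) = 0.91393
R(wheel-speed sensor) = exp(−0.000319 × 720) = 0.79479
Parallel (wheel actuator and hydraulic modulator): 1 − (1 − 0.91130)(1 − 0.73692) = 0.97666
Parallel (brake ECU and wheel-speed sensor): 1 − (1 − 0.91393)(1 − 0.79479) = 0.98234
Series ([0.97666], pressure accumulator, and [0.98234]): 0.97666 × 0.83107 × 0.98234 = 0.797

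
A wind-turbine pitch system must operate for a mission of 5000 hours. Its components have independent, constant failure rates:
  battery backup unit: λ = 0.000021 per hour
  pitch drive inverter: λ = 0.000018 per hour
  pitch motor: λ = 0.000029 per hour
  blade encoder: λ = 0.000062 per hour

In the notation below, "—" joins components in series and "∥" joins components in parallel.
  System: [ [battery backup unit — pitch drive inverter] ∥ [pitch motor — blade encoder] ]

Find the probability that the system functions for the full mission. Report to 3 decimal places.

0.935

R(battery backup unit) = exp(−0.000021 × 5000) = 0.90032
R(pitch drive inverter) = exp(−0.000018 × 5000) = 0.91393
R(pitch motor) = exp(−0.000029 × 5000) = 0.86502
R(blade encoder) = exp(−0.000062 × 5000) = 0.73345
Series (battery backup unit and pitch drive inverter): 0.90032 × 0.91393 = 0.82283
Series (pitch motor and blade encoder): 0.86502 × 0.73345 = 0.63445
Parallel ([0.82283] and [0.63445]): 1 − (1 − 0.82283)(1 − 0.63445) = 0.935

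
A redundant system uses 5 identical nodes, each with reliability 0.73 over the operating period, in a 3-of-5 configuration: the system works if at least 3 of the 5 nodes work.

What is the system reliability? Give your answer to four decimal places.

0.8743

R = Σ_{i=3}^{5} C(5,i) p^i (1−p)^{5−i} with p = 0.73
C(5,3)·0.73^3·0.27^2 = 0.283593
C(5,4)·0.73^4·0.27^1 = 0.383376
C(5,5)·0.73^5·0.27^0 = 0.207307
Sum = 0.8743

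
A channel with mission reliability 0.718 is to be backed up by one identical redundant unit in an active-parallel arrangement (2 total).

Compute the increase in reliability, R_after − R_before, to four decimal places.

R_before = 0.718
R_after = 1 − (1 − 0.718)^2 = 0.9205
ΔR = 0.9205 − 0.718 = 0.2025

0.2025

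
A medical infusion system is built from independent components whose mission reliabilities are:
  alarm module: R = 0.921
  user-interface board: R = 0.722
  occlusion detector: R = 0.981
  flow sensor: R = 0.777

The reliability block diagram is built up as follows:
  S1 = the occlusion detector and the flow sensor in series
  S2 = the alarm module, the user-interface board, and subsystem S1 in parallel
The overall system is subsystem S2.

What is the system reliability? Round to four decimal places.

0.9948

Series (occlusion detector and flow sensor): 0.981000 × 0.777000 = 0.762237
Parallel (alarm module, user-interface board, and [0.762237]): 1 − (1 − 0.921000)(1 − 0.722000)(1 − 0.762237) = 0.9948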